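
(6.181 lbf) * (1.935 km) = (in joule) 5.32e+04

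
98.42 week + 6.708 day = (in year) 1.906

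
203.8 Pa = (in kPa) 0.2038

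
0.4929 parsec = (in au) 1.017e+05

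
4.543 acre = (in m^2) 1.838e+04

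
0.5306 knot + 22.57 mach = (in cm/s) 7.685e+05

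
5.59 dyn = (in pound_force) 1.257e-05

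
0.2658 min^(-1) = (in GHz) 4.43e-12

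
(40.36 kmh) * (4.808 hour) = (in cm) 1.941e+07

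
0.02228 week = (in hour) 3.743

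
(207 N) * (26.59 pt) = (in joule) 1.942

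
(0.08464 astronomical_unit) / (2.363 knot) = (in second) 1.042e+10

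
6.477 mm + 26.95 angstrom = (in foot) 0.02125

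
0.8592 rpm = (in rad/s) 0.08998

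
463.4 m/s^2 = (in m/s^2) 463.4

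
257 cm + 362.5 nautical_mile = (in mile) 417.2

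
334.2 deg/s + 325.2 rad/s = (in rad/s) 331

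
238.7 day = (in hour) 5729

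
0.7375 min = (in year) 1.403e-06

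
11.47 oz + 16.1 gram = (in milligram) 3.413e+05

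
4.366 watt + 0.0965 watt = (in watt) 4.462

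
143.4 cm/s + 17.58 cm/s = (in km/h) 5.795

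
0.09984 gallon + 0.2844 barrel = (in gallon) 12.04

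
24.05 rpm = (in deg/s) 144.3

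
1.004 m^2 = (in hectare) 0.0001004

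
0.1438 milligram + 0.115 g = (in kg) 0.0001151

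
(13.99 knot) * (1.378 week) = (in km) 5998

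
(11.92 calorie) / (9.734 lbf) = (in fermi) 1.152e+15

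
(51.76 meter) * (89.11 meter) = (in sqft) 4.965e+04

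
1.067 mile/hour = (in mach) 0.001401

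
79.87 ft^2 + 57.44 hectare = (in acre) 141.9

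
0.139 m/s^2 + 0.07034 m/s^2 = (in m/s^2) 0.2093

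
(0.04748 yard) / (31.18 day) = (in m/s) 1.612e-08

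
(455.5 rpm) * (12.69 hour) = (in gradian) 1.387e+08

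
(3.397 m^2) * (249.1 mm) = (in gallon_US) 223.5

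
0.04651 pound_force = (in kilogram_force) 0.0211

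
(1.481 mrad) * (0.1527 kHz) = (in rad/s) 0.2261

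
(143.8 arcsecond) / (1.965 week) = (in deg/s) 3.361e-08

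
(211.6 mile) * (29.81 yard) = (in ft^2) 9.992e+07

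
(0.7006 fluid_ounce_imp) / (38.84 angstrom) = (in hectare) 0.5125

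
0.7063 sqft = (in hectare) 6.562e-06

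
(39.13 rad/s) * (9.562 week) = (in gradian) 1.441e+10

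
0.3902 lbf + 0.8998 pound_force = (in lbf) 1.29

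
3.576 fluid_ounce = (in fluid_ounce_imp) 3.722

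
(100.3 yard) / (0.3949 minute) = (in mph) 8.659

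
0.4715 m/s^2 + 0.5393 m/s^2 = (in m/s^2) 1.011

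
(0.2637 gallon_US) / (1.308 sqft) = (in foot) 0.02695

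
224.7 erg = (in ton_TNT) 5.37e-15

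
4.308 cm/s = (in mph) 0.09637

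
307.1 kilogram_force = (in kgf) 307.1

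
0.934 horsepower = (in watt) 696.5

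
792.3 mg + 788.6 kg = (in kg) 788.6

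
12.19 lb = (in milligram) 5.529e+06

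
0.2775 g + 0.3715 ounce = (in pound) 0.02383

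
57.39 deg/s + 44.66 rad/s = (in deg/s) 2616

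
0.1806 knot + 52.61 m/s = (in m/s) 52.7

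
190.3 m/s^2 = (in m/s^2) 190.3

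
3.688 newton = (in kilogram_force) 0.3761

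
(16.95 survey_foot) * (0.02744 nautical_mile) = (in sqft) 2826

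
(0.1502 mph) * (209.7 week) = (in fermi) 8.516e+21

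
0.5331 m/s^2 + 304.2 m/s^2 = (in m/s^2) 304.7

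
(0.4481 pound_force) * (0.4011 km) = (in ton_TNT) 1.911e-07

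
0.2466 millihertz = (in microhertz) 246.6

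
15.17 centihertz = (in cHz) 15.17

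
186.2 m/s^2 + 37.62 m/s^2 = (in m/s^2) 223.8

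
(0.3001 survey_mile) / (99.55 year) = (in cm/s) 1.538e-05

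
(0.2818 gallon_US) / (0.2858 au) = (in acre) 6.165e-18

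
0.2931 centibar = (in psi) 0.04251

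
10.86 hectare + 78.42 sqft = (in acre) 26.84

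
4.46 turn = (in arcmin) 9.634e+04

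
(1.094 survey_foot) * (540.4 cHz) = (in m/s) 1.802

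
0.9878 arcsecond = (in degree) 0.0002744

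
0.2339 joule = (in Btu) 0.0002217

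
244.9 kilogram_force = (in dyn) 2.402e+08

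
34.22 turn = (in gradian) 1.369e+04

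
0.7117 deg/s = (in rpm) 0.1186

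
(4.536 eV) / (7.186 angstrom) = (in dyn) 0.0001011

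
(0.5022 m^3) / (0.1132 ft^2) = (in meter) 47.75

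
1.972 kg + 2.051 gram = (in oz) 69.63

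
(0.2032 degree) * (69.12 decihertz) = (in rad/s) 0.02451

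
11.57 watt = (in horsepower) 0.01552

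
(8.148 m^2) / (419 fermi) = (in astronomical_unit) 130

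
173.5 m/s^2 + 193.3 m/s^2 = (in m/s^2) 366.8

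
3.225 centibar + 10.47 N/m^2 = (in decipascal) 3.235e+04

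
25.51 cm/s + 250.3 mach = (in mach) 250.3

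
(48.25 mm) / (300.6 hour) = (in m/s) 4.459e-08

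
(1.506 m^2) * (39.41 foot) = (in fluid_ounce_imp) 6.367e+05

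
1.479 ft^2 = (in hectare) 1.374e-05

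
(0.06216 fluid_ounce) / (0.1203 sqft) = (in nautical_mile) 8.881e-08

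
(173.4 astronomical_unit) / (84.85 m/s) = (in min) 5.095e+09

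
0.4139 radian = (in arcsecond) 8.537e+04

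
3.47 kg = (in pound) 7.65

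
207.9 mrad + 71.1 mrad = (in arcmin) 959.1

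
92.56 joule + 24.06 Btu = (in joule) 2.548e+04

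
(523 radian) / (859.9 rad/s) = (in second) 0.6082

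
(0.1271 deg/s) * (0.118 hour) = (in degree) 53.99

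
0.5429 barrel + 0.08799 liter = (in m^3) 0.0864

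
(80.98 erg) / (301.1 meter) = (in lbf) 6.046e-09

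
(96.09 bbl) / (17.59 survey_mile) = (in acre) 1.334e-07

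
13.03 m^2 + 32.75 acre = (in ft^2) 1.427e+06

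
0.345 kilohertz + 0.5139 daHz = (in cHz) 3.501e+04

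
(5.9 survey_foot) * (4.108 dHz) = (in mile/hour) 1.653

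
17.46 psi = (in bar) 1.204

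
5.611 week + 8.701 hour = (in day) 39.64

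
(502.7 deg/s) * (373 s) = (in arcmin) 1.125e+07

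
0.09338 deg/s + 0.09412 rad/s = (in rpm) 0.9143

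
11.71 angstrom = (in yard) 1.281e-09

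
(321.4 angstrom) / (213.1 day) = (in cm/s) 1.746e-13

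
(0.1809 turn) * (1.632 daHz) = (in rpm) 177.1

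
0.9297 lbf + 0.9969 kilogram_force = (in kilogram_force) 1.419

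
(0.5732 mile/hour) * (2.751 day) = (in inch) 2.398e+06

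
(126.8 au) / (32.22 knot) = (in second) 1.144e+12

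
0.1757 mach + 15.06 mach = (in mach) 15.24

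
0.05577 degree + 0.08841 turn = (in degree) 31.88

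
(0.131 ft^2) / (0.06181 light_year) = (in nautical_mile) 1.124e-20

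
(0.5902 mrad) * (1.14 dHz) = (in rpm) 0.0006425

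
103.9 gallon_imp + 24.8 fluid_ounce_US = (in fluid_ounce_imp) 1.665e+04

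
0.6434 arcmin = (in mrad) 0.1872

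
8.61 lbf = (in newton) 38.3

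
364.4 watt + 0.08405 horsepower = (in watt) 427.1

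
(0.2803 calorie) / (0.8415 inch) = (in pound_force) 12.34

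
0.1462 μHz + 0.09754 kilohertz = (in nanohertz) 9.754e+10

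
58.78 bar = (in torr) 4.409e+04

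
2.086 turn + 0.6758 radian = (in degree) 789.7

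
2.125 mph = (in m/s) 0.95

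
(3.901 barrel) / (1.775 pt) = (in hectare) 0.09905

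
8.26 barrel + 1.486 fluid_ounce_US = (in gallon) 346.9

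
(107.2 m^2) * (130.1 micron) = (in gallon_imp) 3.068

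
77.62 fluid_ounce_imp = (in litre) 2.205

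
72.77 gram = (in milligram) 7.277e+04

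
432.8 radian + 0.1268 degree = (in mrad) 4.328e+05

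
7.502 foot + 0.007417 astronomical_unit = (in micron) 1.11e+15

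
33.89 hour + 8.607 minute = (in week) 0.2026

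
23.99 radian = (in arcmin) 8.247e+04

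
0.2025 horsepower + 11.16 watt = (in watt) 162.2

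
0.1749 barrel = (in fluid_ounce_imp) 978.7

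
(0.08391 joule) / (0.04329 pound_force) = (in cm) 43.58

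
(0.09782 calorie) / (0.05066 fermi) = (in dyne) 8.079e+20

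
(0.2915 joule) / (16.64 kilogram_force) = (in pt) 5.064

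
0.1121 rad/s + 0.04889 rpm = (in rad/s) 0.1172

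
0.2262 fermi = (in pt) 6.412e-13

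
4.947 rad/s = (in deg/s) 283.4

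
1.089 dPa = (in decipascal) 1.089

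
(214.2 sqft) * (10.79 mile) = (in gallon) 9.129e+07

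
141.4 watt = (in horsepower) 0.1896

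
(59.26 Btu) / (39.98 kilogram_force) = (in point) 4.52e+05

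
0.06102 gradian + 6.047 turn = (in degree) 2177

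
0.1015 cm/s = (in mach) 2.981e-06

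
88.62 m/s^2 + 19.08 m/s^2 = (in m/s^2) 107.7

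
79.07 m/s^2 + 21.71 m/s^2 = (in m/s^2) 100.8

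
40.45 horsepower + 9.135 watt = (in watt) 3.017e+04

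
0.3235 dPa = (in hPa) 0.0003235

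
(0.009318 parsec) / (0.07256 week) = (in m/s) 6.552e+09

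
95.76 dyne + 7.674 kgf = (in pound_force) 16.92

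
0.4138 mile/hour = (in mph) 0.4138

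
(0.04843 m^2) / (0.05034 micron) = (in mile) 597.8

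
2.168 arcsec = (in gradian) 0.0006691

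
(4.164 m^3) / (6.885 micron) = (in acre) 149.4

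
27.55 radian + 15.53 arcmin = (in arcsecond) 5.684e+06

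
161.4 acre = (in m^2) 6.532e+05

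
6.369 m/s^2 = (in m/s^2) 6.369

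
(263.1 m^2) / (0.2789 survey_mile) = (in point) 1662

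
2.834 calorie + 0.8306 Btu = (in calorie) 212.3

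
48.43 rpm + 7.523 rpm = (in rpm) 55.95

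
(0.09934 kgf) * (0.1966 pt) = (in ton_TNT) 1.615e-14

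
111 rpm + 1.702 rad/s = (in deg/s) 763.5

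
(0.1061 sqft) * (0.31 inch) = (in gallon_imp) 0.01707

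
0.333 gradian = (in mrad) 5.231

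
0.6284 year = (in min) 3.303e+05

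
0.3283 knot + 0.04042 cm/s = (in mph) 0.3787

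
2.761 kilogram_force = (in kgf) 2.761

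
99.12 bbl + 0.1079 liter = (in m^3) 15.76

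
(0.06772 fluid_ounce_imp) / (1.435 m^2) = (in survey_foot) 4.399e-06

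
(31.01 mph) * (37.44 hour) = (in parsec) 6.055e-11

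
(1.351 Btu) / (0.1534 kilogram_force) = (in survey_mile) 0.5888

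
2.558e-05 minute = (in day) 1.776e-08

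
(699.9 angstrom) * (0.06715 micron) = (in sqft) 5.059e-14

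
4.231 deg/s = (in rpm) 0.7052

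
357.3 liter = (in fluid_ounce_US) 1.208e+04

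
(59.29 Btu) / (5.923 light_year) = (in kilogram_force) 1.138e-13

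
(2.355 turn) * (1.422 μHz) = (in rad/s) 2.104e-05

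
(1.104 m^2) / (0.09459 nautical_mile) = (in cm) 0.6302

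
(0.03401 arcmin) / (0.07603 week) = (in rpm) 2.055e-09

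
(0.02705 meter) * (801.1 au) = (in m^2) 3.242e+12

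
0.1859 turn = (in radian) 1.168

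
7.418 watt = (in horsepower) 0.009948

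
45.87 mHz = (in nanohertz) 4.587e+07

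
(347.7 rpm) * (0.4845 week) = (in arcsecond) 2.201e+12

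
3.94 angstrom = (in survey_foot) 1.293e-09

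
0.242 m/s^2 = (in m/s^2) 0.242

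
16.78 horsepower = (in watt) 1.251e+04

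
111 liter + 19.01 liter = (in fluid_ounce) 4396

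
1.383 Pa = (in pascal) 1.383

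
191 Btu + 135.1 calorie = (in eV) 1.261e+24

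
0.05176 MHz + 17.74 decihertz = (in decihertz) 5.176e+05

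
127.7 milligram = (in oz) 0.004504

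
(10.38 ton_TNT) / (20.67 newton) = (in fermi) 2.101e+24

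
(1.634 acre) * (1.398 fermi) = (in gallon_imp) 2.033e-09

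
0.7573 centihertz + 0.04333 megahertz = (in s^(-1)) 4.333e+04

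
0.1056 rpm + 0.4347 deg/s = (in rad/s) 0.01865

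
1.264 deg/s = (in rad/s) 0.02206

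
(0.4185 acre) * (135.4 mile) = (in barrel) 2.321e+09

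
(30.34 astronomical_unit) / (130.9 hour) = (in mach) 2.829e+04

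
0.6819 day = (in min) 981.9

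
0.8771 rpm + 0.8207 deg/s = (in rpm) 1.014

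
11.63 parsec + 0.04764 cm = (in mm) 3.589e+20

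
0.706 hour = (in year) 8.059e-05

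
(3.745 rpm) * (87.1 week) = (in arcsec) 4.261e+12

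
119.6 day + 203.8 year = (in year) 204.1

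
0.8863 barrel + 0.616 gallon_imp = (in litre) 143.7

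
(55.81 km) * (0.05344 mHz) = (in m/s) 2.982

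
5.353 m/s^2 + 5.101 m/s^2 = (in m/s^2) 10.45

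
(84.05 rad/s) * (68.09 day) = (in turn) 7.87e+07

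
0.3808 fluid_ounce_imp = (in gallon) 0.002858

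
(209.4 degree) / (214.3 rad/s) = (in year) 5.408e-10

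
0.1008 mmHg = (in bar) 0.0001344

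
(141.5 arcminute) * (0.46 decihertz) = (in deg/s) 0.1085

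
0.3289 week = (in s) 1.989e+05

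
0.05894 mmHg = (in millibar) 0.07858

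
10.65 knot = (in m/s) 5.479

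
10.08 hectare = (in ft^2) 1.085e+06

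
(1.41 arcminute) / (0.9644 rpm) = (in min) 6.769e-05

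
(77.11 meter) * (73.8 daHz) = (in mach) 167.1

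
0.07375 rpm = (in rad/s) 0.007723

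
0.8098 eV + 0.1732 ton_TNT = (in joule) 7.247e+08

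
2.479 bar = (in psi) 35.95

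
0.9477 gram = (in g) 0.9477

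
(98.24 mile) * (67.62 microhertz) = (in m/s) 10.69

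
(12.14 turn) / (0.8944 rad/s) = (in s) 85.28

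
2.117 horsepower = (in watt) 1579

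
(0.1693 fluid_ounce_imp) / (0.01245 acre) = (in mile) 5.933e-11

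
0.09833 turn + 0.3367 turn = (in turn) 0.435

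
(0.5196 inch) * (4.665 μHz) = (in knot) 1.197e-07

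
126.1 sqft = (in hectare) 0.001172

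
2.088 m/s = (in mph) 4.671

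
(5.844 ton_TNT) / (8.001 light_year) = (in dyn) 0.0323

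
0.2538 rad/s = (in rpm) 2.424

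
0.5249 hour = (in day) 0.02187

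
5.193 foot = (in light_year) 1.673e-16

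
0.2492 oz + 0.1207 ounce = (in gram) 10.49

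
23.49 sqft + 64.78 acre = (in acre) 64.78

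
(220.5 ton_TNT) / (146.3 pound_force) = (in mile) 8.809e+05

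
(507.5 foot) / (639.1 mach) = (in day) 8.227e-09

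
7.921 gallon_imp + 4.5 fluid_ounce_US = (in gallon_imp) 7.95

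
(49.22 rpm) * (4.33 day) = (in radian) 1.928e+06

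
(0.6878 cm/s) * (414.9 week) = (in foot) 5.662e+06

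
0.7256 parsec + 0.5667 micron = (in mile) 1.391e+13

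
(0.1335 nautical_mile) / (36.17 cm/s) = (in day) 0.007912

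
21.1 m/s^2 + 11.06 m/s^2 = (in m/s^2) 32.16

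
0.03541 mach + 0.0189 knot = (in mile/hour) 26.99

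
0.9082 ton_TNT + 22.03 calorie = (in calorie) 9.082e+08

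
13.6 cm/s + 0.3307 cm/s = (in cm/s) 13.93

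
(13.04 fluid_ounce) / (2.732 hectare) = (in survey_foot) 4.631e-08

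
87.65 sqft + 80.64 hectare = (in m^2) 8.064e+05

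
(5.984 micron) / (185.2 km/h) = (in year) 3.688e-15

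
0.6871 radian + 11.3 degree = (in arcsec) 1.824e+05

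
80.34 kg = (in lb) 177.1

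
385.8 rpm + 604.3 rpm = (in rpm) 990.1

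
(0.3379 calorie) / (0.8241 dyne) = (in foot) 5.628e+05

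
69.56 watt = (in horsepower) 0.09328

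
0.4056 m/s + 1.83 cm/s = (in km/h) 1.526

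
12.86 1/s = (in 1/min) 771.6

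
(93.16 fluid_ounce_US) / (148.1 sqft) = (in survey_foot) 0.0006569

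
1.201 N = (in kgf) 0.1225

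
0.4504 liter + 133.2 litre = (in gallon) 35.31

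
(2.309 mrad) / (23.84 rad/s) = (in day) 1.121e-09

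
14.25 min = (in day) 0.009896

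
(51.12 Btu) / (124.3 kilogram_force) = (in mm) 4.425e+04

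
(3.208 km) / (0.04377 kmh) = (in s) 2.639e+05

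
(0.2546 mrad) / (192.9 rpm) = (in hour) 3.501e-09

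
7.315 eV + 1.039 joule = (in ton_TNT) 2.483e-10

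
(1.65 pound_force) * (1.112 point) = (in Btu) 2.729e-06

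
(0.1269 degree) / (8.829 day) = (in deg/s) 1.664e-07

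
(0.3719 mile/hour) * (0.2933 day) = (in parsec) 1.365e-13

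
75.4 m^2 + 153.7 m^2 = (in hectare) 0.02291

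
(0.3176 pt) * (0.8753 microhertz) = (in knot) 1.906e-10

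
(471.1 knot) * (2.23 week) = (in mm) 3.269e+11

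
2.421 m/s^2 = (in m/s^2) 2.421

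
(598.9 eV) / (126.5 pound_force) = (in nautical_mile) 9.208e-23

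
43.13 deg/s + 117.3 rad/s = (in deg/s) 6764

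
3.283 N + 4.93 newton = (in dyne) 8.213e+05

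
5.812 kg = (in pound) 12.81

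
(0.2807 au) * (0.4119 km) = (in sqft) 1.862e+14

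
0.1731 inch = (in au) 2.939e-14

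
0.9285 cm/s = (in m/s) 0.009285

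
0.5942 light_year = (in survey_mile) 3.493e+12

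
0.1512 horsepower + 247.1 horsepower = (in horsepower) 247.3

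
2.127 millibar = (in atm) 0.002099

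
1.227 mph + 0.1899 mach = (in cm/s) 6521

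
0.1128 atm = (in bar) 0.1143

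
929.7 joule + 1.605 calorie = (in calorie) 223.8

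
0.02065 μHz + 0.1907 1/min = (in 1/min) 0.1907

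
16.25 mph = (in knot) 14.12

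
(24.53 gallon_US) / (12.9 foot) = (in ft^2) 0.2542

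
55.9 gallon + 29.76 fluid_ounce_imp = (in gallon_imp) 46.73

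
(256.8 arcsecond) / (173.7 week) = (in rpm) 1.132e-10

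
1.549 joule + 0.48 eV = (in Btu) 0.001468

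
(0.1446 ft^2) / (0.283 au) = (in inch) 1.249e-11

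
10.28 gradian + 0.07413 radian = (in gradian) 15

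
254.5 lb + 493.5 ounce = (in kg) 129.4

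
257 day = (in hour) 6168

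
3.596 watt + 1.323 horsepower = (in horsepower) 1.328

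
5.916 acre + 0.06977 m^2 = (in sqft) 2.577e+05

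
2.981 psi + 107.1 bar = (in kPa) 1.073e+04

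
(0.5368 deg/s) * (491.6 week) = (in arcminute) 9.576e+09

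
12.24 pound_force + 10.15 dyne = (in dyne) 5.445e+06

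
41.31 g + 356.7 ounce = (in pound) 22.38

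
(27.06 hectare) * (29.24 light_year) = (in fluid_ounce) 2.531e+27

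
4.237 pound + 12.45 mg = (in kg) 1.922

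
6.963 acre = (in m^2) 2.818e+04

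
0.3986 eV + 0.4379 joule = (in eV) 2.733e+18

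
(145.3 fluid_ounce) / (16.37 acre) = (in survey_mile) 4.03e-11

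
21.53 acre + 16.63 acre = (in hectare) 15.44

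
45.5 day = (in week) 6.5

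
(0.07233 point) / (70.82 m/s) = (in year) 1.143e-14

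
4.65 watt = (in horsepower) 0.006236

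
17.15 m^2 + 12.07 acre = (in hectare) 4.886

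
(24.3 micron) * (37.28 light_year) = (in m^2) 8.571e+12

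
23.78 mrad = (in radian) 0.02378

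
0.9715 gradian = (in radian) 0.01526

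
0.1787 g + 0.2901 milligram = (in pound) 0.0003946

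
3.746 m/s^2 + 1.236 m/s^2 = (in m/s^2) 4.982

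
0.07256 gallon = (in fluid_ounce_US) 9.288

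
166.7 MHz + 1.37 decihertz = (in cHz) 1.667e+10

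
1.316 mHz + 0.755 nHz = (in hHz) 1.316e-05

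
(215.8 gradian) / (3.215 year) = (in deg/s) 1.916e-06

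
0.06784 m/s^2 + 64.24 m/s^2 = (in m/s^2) 64.31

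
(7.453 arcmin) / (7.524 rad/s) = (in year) 9.137e-12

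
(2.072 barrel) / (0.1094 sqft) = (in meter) 32.41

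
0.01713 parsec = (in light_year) 0.05587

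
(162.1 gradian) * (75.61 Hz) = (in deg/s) 1.103e+04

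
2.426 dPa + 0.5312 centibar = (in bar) 0.005314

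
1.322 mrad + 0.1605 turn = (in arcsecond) 2.083e+05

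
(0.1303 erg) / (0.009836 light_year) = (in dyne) 1.4e-17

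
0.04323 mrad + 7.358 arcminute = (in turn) 0.0003475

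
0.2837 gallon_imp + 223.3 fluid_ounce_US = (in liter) 7.893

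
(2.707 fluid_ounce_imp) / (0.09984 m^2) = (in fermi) 7.704e+11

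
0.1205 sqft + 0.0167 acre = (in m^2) 67.59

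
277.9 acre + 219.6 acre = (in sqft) 2.167e+07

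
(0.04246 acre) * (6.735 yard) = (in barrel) 6656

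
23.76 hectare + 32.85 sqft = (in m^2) 2.376e+05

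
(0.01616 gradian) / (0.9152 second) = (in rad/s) 0.0002774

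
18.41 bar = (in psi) 267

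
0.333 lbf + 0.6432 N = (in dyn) 2.124e+05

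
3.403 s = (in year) 1.079e-07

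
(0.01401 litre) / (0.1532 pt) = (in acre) 6.406e-05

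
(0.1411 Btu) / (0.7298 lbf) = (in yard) 50.15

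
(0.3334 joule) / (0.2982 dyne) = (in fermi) 1.118e+20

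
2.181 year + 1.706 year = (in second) 1.226e+08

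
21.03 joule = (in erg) 2.103e+08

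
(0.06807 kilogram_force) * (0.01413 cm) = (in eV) 5.887e+14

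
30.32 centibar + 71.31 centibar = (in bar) 1.016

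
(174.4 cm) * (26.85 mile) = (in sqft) 8.112e+05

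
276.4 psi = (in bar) 19.06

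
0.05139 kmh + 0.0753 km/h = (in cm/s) 3.519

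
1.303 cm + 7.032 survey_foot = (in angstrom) 2.156e+10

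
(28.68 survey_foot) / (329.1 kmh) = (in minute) 0.001594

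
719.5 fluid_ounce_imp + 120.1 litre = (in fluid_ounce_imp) 4946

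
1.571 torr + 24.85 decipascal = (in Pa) 211.9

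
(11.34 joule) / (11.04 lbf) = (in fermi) 2.309e+14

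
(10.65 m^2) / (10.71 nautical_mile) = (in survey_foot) 0.001762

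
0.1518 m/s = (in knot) 0.2951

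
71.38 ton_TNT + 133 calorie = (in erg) 2.987e+18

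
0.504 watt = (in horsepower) 0.0006759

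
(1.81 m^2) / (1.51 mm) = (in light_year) 1.267e-13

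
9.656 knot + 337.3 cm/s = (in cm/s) 834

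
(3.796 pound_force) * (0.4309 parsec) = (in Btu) 2.128e+14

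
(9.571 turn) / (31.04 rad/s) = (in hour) 0.0005382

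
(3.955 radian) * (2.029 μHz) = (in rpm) 7.663e-05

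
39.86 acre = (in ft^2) 1.736e+06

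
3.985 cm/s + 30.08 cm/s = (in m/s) 0.3407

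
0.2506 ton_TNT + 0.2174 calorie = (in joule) 1.049e+09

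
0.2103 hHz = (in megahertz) 2.103e-05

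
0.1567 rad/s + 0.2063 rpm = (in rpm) 1.703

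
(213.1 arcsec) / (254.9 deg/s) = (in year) 7.364e-12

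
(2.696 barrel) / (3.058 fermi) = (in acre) 3.464e+10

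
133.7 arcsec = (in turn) 0.0001032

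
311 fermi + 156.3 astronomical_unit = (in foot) 7.671e+13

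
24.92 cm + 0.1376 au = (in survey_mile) 1.279e+07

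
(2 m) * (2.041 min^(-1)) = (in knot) 0.1322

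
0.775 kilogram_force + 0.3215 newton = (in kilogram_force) 0.8078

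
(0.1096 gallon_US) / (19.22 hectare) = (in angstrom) 21.59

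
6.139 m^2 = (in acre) 0.001517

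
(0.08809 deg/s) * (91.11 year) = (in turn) 7.031e+05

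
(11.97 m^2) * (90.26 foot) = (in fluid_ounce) 1.114e+07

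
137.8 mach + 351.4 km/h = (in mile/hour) 1.052e+05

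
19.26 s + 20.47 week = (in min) 2.063e+05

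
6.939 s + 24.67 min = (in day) 0.01721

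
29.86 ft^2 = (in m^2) 2.774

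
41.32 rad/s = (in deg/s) 2367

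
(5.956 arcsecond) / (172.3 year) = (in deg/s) 3.045e-13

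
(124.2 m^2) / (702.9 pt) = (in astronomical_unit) 3.348e-09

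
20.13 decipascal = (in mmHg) 0.0151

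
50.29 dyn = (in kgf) 5.128e-05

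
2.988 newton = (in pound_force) 0.6717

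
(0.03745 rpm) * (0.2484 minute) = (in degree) 3.349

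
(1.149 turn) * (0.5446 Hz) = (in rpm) 37.54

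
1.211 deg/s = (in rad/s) 0.02114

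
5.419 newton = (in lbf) 1.218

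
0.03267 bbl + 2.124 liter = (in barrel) 0.04603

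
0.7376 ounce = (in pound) 0.0461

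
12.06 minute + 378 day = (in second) 3.266e+07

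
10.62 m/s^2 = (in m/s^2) 10.62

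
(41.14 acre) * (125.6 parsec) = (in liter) 6.452e+26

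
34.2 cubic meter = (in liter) 3.42e+04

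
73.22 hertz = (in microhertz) 7.322e+07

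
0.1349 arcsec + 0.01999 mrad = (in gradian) 0.001314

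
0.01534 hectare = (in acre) 0.03791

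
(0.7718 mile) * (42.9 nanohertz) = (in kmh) 0.0001918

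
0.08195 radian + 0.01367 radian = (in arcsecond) 1.972e+04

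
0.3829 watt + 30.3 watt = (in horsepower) 0.04115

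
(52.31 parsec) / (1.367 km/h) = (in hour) 1.181e+15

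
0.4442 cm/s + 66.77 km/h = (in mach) 0.05448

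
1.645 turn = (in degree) 592.2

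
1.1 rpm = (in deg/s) 6.6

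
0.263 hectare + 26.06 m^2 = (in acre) 0.6563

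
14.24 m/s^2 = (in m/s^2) 14.24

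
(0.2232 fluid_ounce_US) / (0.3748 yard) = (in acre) 4.759e-09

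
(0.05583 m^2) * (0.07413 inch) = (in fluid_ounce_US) 3.555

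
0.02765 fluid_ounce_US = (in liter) 0.0008177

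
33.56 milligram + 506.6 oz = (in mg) 1.436e+07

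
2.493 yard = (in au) 1.524e-11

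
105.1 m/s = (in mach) 0.3087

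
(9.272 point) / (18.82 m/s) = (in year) 5.511e-12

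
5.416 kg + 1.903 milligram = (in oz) 191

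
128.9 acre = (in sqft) 5.615e+06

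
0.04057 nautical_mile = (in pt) 2.13e+05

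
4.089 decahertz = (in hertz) 40.89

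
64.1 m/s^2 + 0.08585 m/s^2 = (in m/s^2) 64.19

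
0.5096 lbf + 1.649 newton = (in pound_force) 0.8803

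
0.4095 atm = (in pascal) 4.149e+04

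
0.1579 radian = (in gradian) 10.05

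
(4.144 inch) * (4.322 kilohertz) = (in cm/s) 4.549e+04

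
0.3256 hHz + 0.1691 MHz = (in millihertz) 1.691e+08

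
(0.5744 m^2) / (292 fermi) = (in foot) 6.454e+12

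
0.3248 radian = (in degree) 18.61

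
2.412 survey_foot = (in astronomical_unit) 4.914e-12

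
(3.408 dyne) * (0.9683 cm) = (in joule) 3.3e-07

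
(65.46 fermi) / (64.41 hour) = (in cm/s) 2.823e-17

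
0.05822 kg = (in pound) 0.1284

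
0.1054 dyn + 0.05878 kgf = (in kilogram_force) 0.05878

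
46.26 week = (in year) 0.8872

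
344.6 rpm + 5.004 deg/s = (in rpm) 345.4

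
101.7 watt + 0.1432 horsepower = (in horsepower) 0.2796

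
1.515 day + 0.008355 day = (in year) 0.004174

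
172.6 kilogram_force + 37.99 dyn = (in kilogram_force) 172.6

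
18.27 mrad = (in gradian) 1.163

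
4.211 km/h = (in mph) 2.617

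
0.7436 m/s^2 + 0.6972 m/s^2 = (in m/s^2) 1.441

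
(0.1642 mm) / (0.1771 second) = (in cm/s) 0.09272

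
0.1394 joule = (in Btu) 0.0001321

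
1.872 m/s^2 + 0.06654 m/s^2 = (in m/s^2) 1.939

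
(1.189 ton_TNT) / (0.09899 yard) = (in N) 5.496e+10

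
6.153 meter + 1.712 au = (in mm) 2.561e+14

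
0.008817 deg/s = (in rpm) 0.00147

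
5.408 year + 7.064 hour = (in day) 1974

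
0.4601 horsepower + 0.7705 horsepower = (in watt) 917.7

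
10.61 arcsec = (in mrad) 0.05144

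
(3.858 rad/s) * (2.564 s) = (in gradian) 629.7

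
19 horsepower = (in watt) 1.417e+04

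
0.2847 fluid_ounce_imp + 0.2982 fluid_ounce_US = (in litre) 0.01691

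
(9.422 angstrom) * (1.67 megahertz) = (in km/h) 0.005665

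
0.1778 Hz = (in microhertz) 1.778e+05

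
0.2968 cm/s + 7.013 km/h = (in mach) 0.00573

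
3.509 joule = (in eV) 2.19e+19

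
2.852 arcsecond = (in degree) 0.0007922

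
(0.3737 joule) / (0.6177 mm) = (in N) 605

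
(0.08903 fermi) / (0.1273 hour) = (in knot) 3.776e-19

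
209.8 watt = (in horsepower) 0.2813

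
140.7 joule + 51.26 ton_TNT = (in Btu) 2.033e+08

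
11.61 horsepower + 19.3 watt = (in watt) 8677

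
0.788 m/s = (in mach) 0.002314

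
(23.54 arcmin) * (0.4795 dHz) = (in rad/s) 0.0003283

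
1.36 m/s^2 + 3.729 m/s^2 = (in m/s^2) 5.089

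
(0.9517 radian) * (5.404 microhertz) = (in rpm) 4.911e-05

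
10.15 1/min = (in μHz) 1.692e+05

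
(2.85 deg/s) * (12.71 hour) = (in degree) 1.304e+05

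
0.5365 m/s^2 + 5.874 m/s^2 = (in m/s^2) 6.41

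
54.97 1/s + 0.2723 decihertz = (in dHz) 550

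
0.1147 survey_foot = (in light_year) 3.695e-18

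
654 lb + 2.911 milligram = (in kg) 296.6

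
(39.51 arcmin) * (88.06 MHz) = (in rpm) 9.665e+06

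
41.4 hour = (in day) 1.725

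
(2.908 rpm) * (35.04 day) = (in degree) 5.282e+07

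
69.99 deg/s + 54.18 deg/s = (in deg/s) 124.2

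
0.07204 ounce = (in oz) 0.07204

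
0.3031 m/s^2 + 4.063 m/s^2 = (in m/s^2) 4.366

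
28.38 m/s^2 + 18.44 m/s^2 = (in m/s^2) 46.82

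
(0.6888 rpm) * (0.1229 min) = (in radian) 0.5319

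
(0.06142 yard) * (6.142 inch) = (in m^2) 0.008762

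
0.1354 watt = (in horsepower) 0.0001816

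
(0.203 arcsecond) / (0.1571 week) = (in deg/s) 5.935e-10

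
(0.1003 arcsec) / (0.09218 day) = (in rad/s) 6.106e-11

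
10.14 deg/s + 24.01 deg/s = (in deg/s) 34.15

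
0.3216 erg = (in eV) 2.007e+11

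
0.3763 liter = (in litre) 0.3763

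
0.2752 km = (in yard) 301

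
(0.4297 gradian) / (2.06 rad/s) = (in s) 0.003277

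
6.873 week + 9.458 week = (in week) 16.33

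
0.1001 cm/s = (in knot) 0.001946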